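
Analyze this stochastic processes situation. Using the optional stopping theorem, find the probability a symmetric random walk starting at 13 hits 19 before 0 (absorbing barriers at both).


By optional stopping theorem: E(M at tau) = M(0) = 13
P(hit 19)*19 + P(hit 0)*0 = 13
P(hit 19) = (13 - 0)/(19 - 0) = 13/19 = 0.6842

0.6842


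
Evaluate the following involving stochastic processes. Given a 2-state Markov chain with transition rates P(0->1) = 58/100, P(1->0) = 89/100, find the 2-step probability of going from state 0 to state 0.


Computing P^2 by matrix multiplication.
P = [[0.4200, 0.5800], [0.8900, 0.1100]]
After raising P to the power 2:
P^2(0,0) = 0.6926

0.6926


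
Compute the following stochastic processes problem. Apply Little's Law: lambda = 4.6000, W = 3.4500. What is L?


Little's Law: L = lambda * W
= 4.6000 * 3.4500
= 15.8700

15.8700


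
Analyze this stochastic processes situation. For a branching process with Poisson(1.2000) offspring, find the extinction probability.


Since mu = 1.2000 > 1, extinction prob q < 1.
Solve s = exp(mu*(s-1)) iteratively.
q = 0.6863

0.6863


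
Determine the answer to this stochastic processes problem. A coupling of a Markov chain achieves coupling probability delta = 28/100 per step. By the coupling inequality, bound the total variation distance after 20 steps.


TV distance bound <= (1-delta)^n
= (1 - 0.2800)^20
= 0.7200^20
= 0.0014

0.0014


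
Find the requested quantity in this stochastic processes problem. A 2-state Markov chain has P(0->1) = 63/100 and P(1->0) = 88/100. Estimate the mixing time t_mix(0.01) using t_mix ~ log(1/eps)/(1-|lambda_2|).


lambda_2 = |1 - p01 - p10| = |1 - 0.6300 - 0.8800| = 0.5100
t_mix ~ log(1/eps)/(1 - |lambda_2|)
= log(100)/(1 - 0.5100) = 4.6052/0.4900
= 9.3983

9.3983


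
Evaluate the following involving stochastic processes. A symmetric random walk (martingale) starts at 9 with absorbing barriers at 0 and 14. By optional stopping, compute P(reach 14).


By optional stopping theorem: E(M at tau) = M(0) = 9
P(hit 14)*14 + P(hit 0)*0 = 9
P(hit 14) = (9 - 0)/(14 - 0) = 9/14 = 0.6429

0.6429


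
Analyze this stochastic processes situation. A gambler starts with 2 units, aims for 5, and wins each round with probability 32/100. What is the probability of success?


Gambler's ruin formula:
r = q/p = 0.6800/0.3200 = 2.1250
P(win) = (1 - r^i)/(1 - r^N)
= (1 - 2.1250^2)/(1 - 2.1250^5)
= 0.0831

0.0831


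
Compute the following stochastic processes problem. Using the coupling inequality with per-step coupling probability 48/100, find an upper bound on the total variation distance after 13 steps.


TV distance bound <= (1-delta)^n
= (1 - 0.4800)^13
= 0.5200^13
= 2.0326e-04

2.0326e-04


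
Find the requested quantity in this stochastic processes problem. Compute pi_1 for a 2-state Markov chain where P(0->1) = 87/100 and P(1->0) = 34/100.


Stationary distribution: pi_0 = p10/(p01+p10), pi_1 = p01/(p01+p10)
p01 = 0.8700, p10 = 0.3400
pi_1 = 0.7190

0.7190


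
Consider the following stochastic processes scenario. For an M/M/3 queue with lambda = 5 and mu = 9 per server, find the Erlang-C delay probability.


a = lambda/mu = 0.5556
rho = a/c = 0.1852
Erlang-C formula applied:
C(c,a) = 0.0201

0.0201


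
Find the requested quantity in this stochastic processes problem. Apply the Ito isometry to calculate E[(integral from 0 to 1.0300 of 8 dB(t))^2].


By Ito isometry: E[(int f dB)^2] = int f^2 dt
= 8^2 * 1.0300
= 64 * 1.0300 = 65.9200

65.9200


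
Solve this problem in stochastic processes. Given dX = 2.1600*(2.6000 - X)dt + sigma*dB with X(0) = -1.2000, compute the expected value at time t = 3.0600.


E[X(t)] = mu + (X(0) - mu)*exp(-theta*t)
= 2.6000 + (-1.2000 - 2.6000)*exp(-2.1600*3.0600)
= 2.6000 + -3.8000 * 0.0013
= 2.5949

2.5949


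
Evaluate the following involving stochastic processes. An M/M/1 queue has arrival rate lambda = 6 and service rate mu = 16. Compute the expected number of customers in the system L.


rho = 6/16 = 0.3750
L = rho/(1-rho)
= 0.3750/0.6250
= 0.6000

0.6000


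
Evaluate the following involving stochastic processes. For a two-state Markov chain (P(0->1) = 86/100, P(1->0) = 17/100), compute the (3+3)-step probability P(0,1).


P^6 = P^3 * P^3
Computing via matrix multiplication of the transition matrix.
Entry (0,1) of P^6 = 0.8350

0.8350


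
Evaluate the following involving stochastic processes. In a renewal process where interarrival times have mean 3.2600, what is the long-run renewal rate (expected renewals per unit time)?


Long-run renewal rate = 1/E(X)
= 1/3.2600
= 0.3067

0.3067


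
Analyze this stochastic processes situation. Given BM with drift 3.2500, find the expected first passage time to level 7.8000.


Expected first passage time = a/mu
= 7.8000/3.2500
= 2.4000

2.4000


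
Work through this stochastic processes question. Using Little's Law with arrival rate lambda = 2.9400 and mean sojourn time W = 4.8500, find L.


Little's Law: L = lambda * W
= 2.9400 * 4.8500
= 14.2590

14.2590


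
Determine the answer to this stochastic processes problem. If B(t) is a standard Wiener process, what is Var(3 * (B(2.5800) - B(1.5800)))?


Var(alpha*(B(t)-B(s))) = alpha^2 * (t-s)
= 3^2 * (2.5800 - 1.5800)
= 9 * 1.0000
= 9.0000

9.0000


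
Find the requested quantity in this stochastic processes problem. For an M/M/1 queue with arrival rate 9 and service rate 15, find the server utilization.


rho = lambda/mu
= 9/15
= 0.6000

0.6000


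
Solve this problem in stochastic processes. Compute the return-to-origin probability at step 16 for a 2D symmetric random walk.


P = C(16,8)^2 / 4^16
= 12870^2 / 4294967296
= 165636900 / 4294967296
= 0.0386

0.0386


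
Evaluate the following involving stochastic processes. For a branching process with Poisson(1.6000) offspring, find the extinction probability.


Since mu = 1.6000 > 1, extinction prob q < 1.
Solve s = exp(mu*(s-1)) iteratively.
q = 0.3580

0.3580


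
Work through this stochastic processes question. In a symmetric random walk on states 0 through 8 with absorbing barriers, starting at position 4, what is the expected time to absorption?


For symmetric RW on 0,...,N with absorbing barriers, E(i) = i*(N-i)
E(4) = 4 * 4 = 16

16


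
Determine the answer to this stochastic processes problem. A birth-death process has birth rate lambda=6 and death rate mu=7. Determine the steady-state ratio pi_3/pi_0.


For birth-death process, pi_n/pi_0 = (lambda/mu)^n
= (6/7)^3
= 0.6297

0.6297


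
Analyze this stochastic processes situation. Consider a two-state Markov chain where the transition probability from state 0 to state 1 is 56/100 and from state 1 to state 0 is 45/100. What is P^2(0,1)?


Computing P^2 by matrix multiplication.
P = [[0.4400, 0.5600], [0.4500, 0.5500]]
After raising P to the power 2:
P^2(0,1) = 0.5544

0.5544


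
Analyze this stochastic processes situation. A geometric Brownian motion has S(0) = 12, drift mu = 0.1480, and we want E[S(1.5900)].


E[S(t)] = S(0) * exp(mu * t)
= 12 * exp(0.1480 * 1.5900)
= 12 * 1.2653
= 15.1838

15.1838


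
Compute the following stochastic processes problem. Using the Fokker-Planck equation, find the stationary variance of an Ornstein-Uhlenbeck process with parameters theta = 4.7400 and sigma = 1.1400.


Stationary variance = sigma^2 / (2*theta)
= 1.1400^2 / (2*4.7400)
= 1.2996 / 9.4800
= 0.1371

0.1371


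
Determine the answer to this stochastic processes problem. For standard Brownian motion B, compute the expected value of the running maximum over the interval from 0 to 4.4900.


E(max B(s)) = sqrt(2t/pi)
= sqrt(2*4.4900/pi)
= sqrt(2.8584)
= 1.6907

1.6907


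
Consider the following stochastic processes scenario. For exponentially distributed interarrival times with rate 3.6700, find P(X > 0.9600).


P(X > t) = exp(-lambda * t)
= exp(-3.6700 * 0.9600)
= exp(-3.5232) = 0.0295

0.0295


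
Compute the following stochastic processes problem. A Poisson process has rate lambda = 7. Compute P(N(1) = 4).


P(N(t)=k) = (lambda*t)^k * exp(-lambda*t) / k!
lambda*t = 7
= 7^4 * exp(-7) / 4!
= 2401 * 9.1188e-04 / 24
= 0.0912

0.0912


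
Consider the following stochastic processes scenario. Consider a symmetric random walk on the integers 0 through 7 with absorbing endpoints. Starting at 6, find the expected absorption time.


For symmetric RW on 0,...,N with absorbing barriers, E(i) = i*(N-i)
E(6) = 6 * 1 = 6

6


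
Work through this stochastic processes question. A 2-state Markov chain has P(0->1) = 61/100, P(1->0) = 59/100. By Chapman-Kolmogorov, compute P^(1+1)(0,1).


P^2 = P^1 * P^1
Computing via matrix multiplication of the transition matrix.
Entry (0,1) of P^2 = 0.4880

0.4880


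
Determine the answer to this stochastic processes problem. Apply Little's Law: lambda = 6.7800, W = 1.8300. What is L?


Little's Law: L = lambda * W
= 6.7800 * 1.8300
= 12.4074

12.4074


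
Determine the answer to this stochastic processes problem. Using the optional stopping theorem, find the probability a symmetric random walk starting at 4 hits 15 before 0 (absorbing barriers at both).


By optional stopping theorem: E(M at tau) = M(0) = 4
P(hit 15)*15 + P(hit 0)*0 = 4
P(hit 15) = (4 - 0)/(15 - 0) = 4/15 = 0.2667

0.2667


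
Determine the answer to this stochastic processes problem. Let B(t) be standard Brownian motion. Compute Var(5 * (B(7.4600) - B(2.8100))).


Var(alpha*(B(t)-B(s))) = alpha^2 * (t-s)
= 5^2 * (7.4600 - 2.8100)
= 25 * 4.6500
= 116.2500

116.2500


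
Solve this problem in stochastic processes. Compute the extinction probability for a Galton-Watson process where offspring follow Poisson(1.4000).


Since mu = 1.4000 > 1, extinction prob q < 1.
Solve s = exp(mu*(s-1)) iteratively.
q = 0.4890

0.4890


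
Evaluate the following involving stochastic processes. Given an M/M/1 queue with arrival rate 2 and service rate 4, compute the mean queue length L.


rho = 2/4 = 0.5000
L = rho/(1-rho)
= 0.5000/0.5000
= 1.0000

1.0000


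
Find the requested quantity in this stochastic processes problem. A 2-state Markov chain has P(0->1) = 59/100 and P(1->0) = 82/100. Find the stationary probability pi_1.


Stationary distribution: pi_0 = p10/(p01+p10), pi_1 = p01/(p01+p10)
p01 = 0.5900, p10 = 0.8200
pi_1 = 0.4184

0.4184


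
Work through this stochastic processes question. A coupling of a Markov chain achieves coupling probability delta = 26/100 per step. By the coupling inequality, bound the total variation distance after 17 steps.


TV distance bound <= (1-delta)^n
= (1 - 0.2600)^17
= 0.7400^17
= 0.0060

0.0060


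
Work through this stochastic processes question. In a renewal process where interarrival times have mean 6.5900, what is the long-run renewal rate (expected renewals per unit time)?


Long-run renewal rate = 1/E(X)
= 1/6.5900
= 0.1517

0.1517


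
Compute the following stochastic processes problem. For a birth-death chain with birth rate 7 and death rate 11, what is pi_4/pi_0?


For birth-death process, pi_n/pi_0 = (lambda/mu)^n
= (7/11)^4
= 0.1640

0.1640


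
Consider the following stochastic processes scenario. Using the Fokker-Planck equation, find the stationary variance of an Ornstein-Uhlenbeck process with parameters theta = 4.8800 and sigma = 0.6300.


Stationary variance = sigma^2 / (2*theta)
= 0.6300^2 / (2*4.8800)
= 0.3969 / 9.7600
= 0.0407

0.0407


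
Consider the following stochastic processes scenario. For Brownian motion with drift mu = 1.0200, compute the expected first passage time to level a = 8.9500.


Expected first passage time = a/mu
= 8.9500/1.0200
= 8.7745

8.7745


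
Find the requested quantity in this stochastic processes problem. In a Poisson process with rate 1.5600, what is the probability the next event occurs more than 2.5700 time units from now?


P(X > t) = exp(-lambda * t)
= exp(-1.5600 * 2.5700)
= exp(-4.0092) = 0.0181

0.0181


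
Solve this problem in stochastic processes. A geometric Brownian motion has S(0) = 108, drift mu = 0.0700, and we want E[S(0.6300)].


E[S(t)] = S(0) * exp(mu * t)
= 108 * exp(0.0700 * 0.6300)
= 108 * 1.0451
= 112.8694

112.8694


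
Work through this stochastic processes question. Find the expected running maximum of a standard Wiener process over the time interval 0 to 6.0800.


E(max B(s)) = sqrt(2t/pi)
= sqrt(2*6.0800/pi)
= sqrt(3.8706)
= 1.9674

1.9674


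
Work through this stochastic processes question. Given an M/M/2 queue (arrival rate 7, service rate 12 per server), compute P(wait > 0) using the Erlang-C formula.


a = lambda/mu = 0.5833
rho = a/c = 0.2917
Erlang-C formula applied:
C(c,a) = 0.1317

0.1317


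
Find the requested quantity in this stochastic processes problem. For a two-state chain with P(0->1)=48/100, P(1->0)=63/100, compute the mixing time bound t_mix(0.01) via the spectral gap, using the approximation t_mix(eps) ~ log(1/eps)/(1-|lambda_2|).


lambda_2 = |1 - p01 - p10| = |1 - 0.4800 - 0.6300| = 0.1100
t_mix ~ log(1/eps)/(1 - |lambda_2|)
= log(100)/(1 - 0.1100) = 4.6052/0.8900
= 5.1743

5.1743


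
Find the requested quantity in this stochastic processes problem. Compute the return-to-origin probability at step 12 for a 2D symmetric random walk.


P = C(12,6)^2 / 4^12
= 924^2 / 16777216
= 853776 / 16777216
= 0.0509

0.0509


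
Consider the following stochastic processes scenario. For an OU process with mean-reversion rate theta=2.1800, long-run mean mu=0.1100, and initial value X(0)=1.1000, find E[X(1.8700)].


E[X(t)] = mu + (X(0) - mu)*exp(-theta*t)
= 0.1100 + (1.1000 - 0.1100)*exp(-2.1800*1.8700)
= 0.1100 + 0.9900 * 0.0170
= 0.1268

0.1268


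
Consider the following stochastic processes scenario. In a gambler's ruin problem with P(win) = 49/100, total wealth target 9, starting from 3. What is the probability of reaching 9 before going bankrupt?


Gambler's ruin formula:
r = q/p = 0.5100/0.4900 = 1.0408
P(win) = (1 - r^i)/(1 - r^N)
= (1 - 1.0408^3)/(1 - 1.0408^9)
= 0.2942

0.2942


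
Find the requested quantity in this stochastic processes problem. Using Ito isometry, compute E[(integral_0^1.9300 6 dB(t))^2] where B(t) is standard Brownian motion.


By Ito isometry: E[(int f dB)^2] = int f^2 dt
= 6^2 * 1.9300
= 36 * 1.9300 = 69.4800

69.4800


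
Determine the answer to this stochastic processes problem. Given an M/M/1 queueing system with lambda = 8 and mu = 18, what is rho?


rho = lambda/mu
= 8/18
= 0.4444

0.4444


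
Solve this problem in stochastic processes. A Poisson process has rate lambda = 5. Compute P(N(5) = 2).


P(N(t)=k) = (lambda*t)^k * exp(-lambda*t) / k!
lambda*t = 25
= 25^2 * exp(-25) / 2!
= 625 * 1.3888e-11 / 2
= 4.3400e-09

4.3400e-09


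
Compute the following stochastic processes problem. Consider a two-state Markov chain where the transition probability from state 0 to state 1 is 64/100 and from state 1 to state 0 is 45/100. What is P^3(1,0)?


Computing P^3 by matrix multiplication.
P = [[0.3600, 0.6400], [0.4500, 0.5500]]
After raising P to the power 3:
P^3(1,0) = 0.4131

0.4131


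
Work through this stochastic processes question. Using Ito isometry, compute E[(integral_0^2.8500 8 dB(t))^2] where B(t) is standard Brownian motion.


By Ito isometry: E[(int f dB)^2] = int f^2 dt
= 8^2 * 2.8500
= 64 * 2.8500 = 182.4000

182.4000


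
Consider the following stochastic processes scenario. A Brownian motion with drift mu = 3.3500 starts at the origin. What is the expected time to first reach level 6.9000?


Expected first passage time = a/mu
= 6.9000/3.3500
= 2.0597

2.0597


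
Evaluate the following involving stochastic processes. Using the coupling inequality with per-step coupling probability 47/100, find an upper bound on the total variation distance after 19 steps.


TV distance bound <= (1-delta)^n
= (1 - 0.4700)^19
= 0.5300^19
= 5.7709e-06

5.7709e-06


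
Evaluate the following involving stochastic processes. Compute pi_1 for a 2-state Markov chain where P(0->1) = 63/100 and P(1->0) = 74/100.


Stationary distribution: pi_0 = p10/(p01+p10), pi_1 = p01/(p01+p10)
p01 = 0.6300, p10 = 0.7400
pi_1 = 0.4599

0.4599


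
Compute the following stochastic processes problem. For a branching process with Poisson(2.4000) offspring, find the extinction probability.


Since mu = 2.4000 > 1, extinction prob q < 1.
Solve s = exp(mu*(s-1)) iteratively.
q = 0.1214

0.1214


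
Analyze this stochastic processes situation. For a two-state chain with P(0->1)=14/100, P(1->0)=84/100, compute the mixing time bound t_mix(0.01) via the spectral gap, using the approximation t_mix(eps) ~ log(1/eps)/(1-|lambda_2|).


lambda_2 = |1 - p01 - p10| = |1 - 0.1400 - 0.8400| = 0.0200
t_mix ~ log(1/eps)/(1 - |lambda_2|)
= log(100)/(1 - 0.0200) = 4.6052/0.9800
= 4.6992

4.6992


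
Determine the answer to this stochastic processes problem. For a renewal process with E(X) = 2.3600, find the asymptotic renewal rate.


Long-run renewal rate = 1/E(X)
= 1/2.3600
= 0.4237

0.4237


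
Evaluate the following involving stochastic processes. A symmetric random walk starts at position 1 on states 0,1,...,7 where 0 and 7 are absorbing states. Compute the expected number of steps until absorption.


For symmetric RW on 0,...,N with absorbing barriers, E(i) = i*(N-i)
E(1) = 1 * 6 = 6

6


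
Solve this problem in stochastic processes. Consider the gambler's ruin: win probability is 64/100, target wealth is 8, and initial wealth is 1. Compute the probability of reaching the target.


Gambler's ruin formula:
r = q/p = 0.3600/0.6400 = 0.5625
P(win) = (1 - r^i)/(1 - r^N)
= (1 - 0.5625^1)/(1 - 0.5625^8)
= 0.4419

0.4419


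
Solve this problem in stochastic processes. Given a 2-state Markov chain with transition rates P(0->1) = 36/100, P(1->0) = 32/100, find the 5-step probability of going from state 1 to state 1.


Computing P^5 by matrix multiplication.
P = [[0.6400, 0.3600], [0.3200, 0.6800]]
After raising P to the power 5:
P^5(1,1) = 0.5310

0.5310


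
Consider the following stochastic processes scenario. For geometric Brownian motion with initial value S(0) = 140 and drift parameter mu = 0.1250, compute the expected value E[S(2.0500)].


E[S(t)] = S(0) * exp(mu * t)
= 140 * exp(0.1250 * 2.0500)
= 140 * 1.2921
= 180.8906

180.8906


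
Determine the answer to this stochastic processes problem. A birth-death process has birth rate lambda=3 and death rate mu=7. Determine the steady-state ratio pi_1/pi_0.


For birth-death process, pi_n/pi_0 = (lambda/mu)^n
= (3/7)^1
= 0.4286

0.4286


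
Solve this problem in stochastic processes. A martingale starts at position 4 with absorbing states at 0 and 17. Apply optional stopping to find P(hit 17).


By optional stopping theorem: E(M at tau) = M(0) = 4
P(hit 17)*17 + P(hit 0)*0 = 4
P(hit 17) = (4 - 0)/(17 - 0) = 4/17 = 0.2353

0.2353


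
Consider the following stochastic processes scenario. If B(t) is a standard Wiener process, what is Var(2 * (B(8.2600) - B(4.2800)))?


Var(alpha*(B(t)-B(s))) = alpha^2 * (t-s)
= 2^2 * (8.2600 - 4.2800)
= 4 * 3.9800
= 15.9200

15.9200


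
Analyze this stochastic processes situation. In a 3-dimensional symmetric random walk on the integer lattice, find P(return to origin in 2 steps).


P(return in 2 steps) = P(reverse first step) = 1/(2d)
= 1/6
= 0.1667

0.1667


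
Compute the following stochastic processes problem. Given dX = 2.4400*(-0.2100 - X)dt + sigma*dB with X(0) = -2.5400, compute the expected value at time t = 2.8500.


E[X(t)] = mu + (X(0) - mu)*exp(-theta*t)
= -0.2100 + (-2.5400 - -0.2100)*exp(-2.4400*2.8500)
= -0.2100 + -2.3300 * 9.5481e-04
= -0.2122

-0.2122


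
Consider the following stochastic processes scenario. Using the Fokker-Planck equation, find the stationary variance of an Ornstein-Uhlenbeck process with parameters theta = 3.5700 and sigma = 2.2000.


Stationary variance = sigma^2 / (2*theta)
= 2.2000^2 / (2*3.5700)
= 4.8400 / 7.1400
= 0.6779

0.6779


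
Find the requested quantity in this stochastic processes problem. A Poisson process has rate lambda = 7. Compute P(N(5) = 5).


P(N(t)=k) = (lambda*t)^k * exp(-lambda*t) / k!
lambda*t = 35
= 35^5 * exp(-35) / 5!
= 52521875 * 6.3051e-16 / 120
= 2.7596e-10

2.7596e-10


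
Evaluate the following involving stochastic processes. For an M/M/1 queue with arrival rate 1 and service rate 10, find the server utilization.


rho = lambda/mu
= 1/10
= 0.1000

0.1000


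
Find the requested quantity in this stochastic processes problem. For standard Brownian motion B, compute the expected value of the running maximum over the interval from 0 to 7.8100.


E(max B(s)) = sqrt(2t/pi)
= sqrt(2*7.8100/pi)
= sqrt(4.9720)
= 2.2298

2.2298


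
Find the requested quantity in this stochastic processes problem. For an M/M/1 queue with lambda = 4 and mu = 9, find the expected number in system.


rho = 4/9 = 0.4444
L = rho/(1-rho)
= 0.4444/0.5556
= 0.8000

0.8000


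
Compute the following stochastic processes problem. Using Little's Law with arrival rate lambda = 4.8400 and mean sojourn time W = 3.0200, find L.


Little's Law: L = lambda * W
= 4.8400 * 3.0200
= 14.6168

14.6168


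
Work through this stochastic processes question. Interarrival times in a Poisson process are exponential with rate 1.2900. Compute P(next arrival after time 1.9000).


P(X > t) = exp(-lambda * t)
= exp(-1.2900 * 1.9000)
= exp(-2.4510) = 0.0862

0.0862


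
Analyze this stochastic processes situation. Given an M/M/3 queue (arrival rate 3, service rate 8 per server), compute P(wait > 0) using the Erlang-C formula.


a = lambda/mu = 0.3750
rho = a/c = 0.1250
Erlang-C formula applied:
C(c,a) = 0.0069

0.0069


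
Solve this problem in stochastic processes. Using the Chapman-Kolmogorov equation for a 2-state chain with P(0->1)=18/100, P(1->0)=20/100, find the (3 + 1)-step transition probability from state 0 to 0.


P^4 = P^3 * P^1
Computing via matrix multiplication of the transition matrix.
Entry (0,0) of P^4 = 0.5963

0.5963


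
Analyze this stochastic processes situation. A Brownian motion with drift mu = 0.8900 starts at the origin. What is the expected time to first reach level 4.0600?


Expected first passage time = a/mu
= 4.0600/0.8900
= 4.5618

4.5618


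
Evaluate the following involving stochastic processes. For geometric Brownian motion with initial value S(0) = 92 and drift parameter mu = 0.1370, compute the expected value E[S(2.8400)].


E[S(t)] = S(0) * exp(mu * t)
= 92 * exp(0.1370 * 2.8400)
= 92 * 1.4756
= 135.7573

135.7573


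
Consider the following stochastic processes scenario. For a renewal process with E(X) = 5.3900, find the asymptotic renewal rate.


Long-run renewal rate = 1/E(X)
= 1/5.3900
= 0.1855

0.1855


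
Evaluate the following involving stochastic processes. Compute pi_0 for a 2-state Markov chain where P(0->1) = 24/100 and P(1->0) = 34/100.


Stationary distribution: pi_0 = p10/(p01+p10), pi_1 = p01/(p01+p10)
p01 = 0.2400, p10 = 0.3400
pi_0 = 0.5862

0.5862


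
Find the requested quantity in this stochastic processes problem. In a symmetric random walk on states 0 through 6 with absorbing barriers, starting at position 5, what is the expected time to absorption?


For symmetric RW on 0,...,N with absorbing barriers, E(i) = i*(N-i)
E(5) = 5 * 1 = 5

5


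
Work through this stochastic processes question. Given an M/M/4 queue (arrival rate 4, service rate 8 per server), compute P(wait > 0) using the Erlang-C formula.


a = lambda/mu = 0.5000
rho = a/c = 0.1250
Erlang-C formula applied:
C(c,a) = 0.0018

0.0018


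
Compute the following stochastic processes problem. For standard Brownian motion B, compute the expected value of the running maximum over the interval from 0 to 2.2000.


E(max B(s)) = sqrt(2t/pi)
= sqrt(2*2.2000/pi)
= sqrt(1.4006)
= 1.1835

1.1835


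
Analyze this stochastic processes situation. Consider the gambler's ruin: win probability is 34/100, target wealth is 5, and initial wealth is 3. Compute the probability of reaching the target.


Gambler's ruin formula:
r = q/p = 0.6600/0.3400 = 1.9412
P(win) = (1 - r^i)/(1 - r^N)
= (1 - 1.9412^3)/(1 - 1.9412^5)
= 0.2377

0.2377


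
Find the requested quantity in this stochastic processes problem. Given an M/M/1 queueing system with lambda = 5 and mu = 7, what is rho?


rho = lambda/mu
= 5/7
= 0.7143

0.7143


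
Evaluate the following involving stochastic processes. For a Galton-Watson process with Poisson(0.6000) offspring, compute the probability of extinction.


Since mu = 0.6000 <= 1, extinction probability = 1.

1.0000


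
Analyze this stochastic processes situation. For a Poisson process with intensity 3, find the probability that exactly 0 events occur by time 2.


P(N(t)=k) = (lambda*t)^k * exp(-lambda*t) / k!
lambda*t = 6
= 6^0 * exp(-6) / 0!
= 1 * 0.0025 / 1
= 0.0025

0.0025


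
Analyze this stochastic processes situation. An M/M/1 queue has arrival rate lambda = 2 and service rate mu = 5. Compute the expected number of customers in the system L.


rho = 2/5 = 0.4000
L = rho/(1-rho)
= 0.4000/0.6000
= 0.6667

0.6667


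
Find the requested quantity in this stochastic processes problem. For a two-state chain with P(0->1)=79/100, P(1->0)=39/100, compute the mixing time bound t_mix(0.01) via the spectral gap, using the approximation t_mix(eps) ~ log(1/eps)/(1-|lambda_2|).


lambda_2 = |1 - p01 - p10| = |1 - 0.7900 - 0.3900| = 0.1800
t_mix ~ log(1/eps)/(1 - |lambda_2|)
= log(100)/(1 - 0.1800) = 4.6052/0.8200
= 5.6161

5.6161


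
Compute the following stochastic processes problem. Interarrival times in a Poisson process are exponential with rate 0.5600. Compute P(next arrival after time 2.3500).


P(X > t) = exp(-lambda * t)
= exp(-0.5600 * 2.3500)
= exp(-1.3160) = 0.2682

0.2682


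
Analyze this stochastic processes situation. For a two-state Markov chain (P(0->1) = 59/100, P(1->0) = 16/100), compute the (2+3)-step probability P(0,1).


P^5 = P^2 * P^3
Computing via matrix multiplication of the transition matrix.
Entry (0,1) of P^5 = 0.7859

0.7859


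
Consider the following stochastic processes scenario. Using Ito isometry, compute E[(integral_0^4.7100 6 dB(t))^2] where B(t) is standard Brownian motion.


By Ito isometry: E[(int f dB)^2] = int f^2 dt
= 6^2 * 4.7100
= 36 * 4.7100 = 169.5600

169.5600


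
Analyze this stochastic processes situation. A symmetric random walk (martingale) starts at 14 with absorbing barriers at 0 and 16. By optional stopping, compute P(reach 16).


By optional stopping theorem: E(M at tau) = M(0) = 14
P(hit 16)*16 + P(hit 0)*0 = 14
P(hit 16) = (14 - 0)/(16 - 0) = 7/8 = 0.8750

0.8750


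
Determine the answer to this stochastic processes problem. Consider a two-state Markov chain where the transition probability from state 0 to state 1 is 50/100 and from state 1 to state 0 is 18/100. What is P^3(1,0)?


Computing P^3 by matrix multiplication.
P = [[0.5000, 0.5000], [0.1800, 0.8200]]
After raising P to the power 3:
P^3(1,0) = 0.2560

0.2560


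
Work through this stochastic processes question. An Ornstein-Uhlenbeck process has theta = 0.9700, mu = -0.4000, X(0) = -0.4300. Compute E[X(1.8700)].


E[X(t)] = mu + (X(0) - mu)*exp(-theta*t)
= -0.4000 + (-0.4300 - -0.4000)*exp(-0.9700*1.8700)
= -0.4000 + -0.0300 * 0.1630
= -0.4049

-0.4049


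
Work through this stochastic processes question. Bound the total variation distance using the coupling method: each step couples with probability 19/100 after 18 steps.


TV distance bound <= (1-delta)^n
= (1 - 0.1900)^18
= 0.8100^18
= 0.0225

0.0225


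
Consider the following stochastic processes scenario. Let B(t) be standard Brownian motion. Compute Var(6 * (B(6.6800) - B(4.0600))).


Var(alpha*(B(t)-B(s))) = alpha^2 * (t-s)
= 6^2 * (6.6800 - 4.0600)
= 36 * 2.6200
= 94.3200

94.3200


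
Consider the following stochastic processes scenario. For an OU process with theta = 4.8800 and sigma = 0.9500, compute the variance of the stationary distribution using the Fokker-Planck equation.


Stationary variance = sigma^2 / (2*theta)
= 0.9500^2 / (2*4.8800)
= 0.9025 / 9.7600
= 0.0925

0.0925


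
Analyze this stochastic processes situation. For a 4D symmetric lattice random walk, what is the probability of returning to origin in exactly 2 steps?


P(return in 2 steps) = P(reverse first step) = 1/(2d)
= 1/8
= 0.1250

0.1250


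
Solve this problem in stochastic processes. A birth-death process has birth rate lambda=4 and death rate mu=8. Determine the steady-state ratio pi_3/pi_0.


For birth-death process, pi_n/pi_0 = (lambda/mu)^n
= (4/8)^3
= 0.1250

0.1250


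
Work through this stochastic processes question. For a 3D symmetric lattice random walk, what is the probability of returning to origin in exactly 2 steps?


P(return in 2 steps) = P(reverse first step) = 1/(2d)
= 1/6
= 0.1667

0.1667


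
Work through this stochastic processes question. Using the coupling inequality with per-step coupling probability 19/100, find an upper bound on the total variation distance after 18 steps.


TV distance bound <= (1-delta)^n
= (1 - 0.1900)^18
= 0.8100^18
= 0.0225

0.0225


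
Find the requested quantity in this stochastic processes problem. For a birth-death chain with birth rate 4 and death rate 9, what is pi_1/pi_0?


For birth-death process, pi_n/pi_0 = (lambda/mu)^n
= (4/9)^1
= 0.4444

0.4444


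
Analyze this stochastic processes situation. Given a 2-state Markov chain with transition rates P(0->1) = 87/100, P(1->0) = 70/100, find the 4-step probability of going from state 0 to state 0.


Computing P^4 by matrix multiplication.
P = [[0.1300, 0.8700], [0.7000, 0.3000]]
After raising P to the power 4:
P^4(0,0) = 0.5044

0.5044


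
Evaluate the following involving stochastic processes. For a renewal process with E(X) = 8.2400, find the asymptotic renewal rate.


Long-run renewal rate = 1/E(X)
= 1/8.2400
= 0.1214

0.1214


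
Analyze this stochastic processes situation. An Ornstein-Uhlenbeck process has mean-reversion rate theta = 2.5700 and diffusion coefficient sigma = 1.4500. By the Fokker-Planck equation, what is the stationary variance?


Stationary variance = sigma^2 / (2*theta)
= 1.4500^2 / (2*2.5700)
= 2.1025 / 5.1400
= 0.4090

0.4090


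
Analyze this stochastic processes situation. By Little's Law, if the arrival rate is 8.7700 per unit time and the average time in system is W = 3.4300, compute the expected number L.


Little's Law: L = lambda * W
= 8.7700 * 3.4300
= 30.0811

30.0811


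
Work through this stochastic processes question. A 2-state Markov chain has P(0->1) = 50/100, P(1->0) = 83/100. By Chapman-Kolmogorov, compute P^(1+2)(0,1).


P^3 = P^1 * P^2
Computing via matrix multiplication of the transition matrix.
Entry (0,1) of P^3 = 0.3895

0.3895


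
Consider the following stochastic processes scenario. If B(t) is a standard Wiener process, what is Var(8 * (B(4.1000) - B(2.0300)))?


Var(alpha*(B(t)-B(s))) = alpha^2 * (t-s)
= 8^2 * (4.1000 - 2.0300)
= 64 * 2.0700
= 132.4800

132.4800


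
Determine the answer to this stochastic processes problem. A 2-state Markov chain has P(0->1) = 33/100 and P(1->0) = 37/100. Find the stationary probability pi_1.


Stationary distribution: pi_0 = p10/(p01+p10), pi_1 = p01/(p01+p10)
p01 = 0.3300, p10 = 0.3700
pi_1 = 0.4714

0.4714


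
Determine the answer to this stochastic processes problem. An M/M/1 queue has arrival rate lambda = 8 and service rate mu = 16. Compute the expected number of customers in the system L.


rho = 8/16 = 0.5000
L = rho/(1-rho)
= 0.5000/0.5000
= 1.0000

1.0000


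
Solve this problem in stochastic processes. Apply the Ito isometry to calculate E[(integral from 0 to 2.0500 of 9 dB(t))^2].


By Ito isometry: E[(int f dB)^2] = int f^2 dt
= 9^2 * 2.0500
= 81 * 2.0500 = 166.0500

166.0500


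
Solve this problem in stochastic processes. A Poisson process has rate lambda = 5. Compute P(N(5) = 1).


P(N(t)=k) = (lambda*t)^k * exp(-lambda*t) / k!
lambda*t = 25
= 25^1 * exp(-25) / 1!
= 25 * 1.3888e-11 / 1
= 3.4720e-10

3.4720e-10


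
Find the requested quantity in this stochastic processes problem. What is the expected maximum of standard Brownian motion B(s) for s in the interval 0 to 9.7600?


E(max B(s)) = sqrt(2t/pi)
= sqrt(2*9.7600/pi)
= sqrt(6.2134)
= 2.4927

2.4927


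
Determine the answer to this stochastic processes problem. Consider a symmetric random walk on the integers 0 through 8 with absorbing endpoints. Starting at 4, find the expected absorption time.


For symmetric RW on 0,...,N with absorbing barriers, E(i) = i*(N-i)
E(4) = 4 * 4 = 16

16


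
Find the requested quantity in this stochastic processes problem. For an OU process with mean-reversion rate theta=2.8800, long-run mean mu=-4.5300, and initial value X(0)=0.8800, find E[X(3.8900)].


E[X(t)] = mu + (X(0) - mu)*exp(-theta*t)
= -4.5300 + (0.8800 - -4.5300)*exp(-2.8800*3.8900)
= -4.5300 + 5.4100 * 1.3631e-05
= -4.5299

-4.5299


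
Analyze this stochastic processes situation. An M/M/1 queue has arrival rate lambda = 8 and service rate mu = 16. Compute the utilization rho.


rho = lambda/mu
= 8/16
= 0.5000

0.5000


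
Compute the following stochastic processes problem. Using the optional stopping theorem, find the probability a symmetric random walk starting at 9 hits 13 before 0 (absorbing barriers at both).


By optional stopping theorem: E(M at tau) = M(0) = 9
P(hit 13)*13 + P(hit 0)*0 = 9
P(hit 13) = (9 - 0)/(13 - 0) = 9/13 = 0.6923

0.6923


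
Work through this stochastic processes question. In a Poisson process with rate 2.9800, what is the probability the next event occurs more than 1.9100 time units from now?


P(X > t) = exp(-lambda * t)
= exp(-2.9800 * 1.9100)
= exp(-5.6918) = 0.0034

0.0034


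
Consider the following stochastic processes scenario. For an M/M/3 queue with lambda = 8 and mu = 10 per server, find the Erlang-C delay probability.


a = lambda/mu = 0.8000
rho = a/c = 0.2667
Erlang-C formula applied:
C(c,a) = 0.0520

0.0520


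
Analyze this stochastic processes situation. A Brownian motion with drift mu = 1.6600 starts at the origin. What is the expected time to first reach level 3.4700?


Expected first passage time = a/mu
= 3.4700/1.6600
= 2.0904

2.0904


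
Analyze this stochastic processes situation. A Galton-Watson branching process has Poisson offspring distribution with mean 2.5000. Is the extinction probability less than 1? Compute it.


Since mu = 2.5000 > 1, extinction prob q < 1.
Solve s = exp(mu*(s-1)) iteratively.
q = 0.1074

0.1074


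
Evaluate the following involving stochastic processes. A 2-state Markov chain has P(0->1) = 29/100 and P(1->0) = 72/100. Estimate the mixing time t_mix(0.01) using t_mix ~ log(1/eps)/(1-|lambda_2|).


lambda_2 = |1 - p01 - p10| = |1 - 0.2900 - 0.7200| = 0.0100
t_mix ~ log(1/eps)/(1 - |lambda_2|)
= log(100)/(1 - 0.0100) = 4.6052/0.9900
= 4.6517

4.6517


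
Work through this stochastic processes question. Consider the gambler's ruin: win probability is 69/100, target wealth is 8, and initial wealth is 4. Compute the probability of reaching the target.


Gambler's ruin formula:
r = q/p = 0.3100/0.6900 = 0.4493
P(win) = (1 - r^i)/(1 - r^N)
= (1 - 0.4493^4)/(1 - 0.4493^8)
= 0.9609

0.9609


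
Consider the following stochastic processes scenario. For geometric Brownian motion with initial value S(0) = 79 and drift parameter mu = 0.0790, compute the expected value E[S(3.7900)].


E[S(t)] = S(0) * exp(mu * t)
= 79 * exp(0.0790 * 3.7900)
= 79 * 1.3491
= 106.5759

106.5759


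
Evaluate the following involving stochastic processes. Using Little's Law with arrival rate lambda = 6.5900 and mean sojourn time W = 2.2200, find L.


Little's Law: L = lambda * W
= 6.5900 * 2.2200
= 14.6298

14.6298


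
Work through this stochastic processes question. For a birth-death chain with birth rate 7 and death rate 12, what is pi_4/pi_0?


For birth-death process, pi_n/pi_0 = (lambda/mu)^n
= (7/12)^4
= 0.1158

0.1158


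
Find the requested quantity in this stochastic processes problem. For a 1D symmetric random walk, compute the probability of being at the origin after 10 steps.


P(S(10) = 0) = C(10,5) / 4^5
= 252 / 1024
= 0.2461

0.2461


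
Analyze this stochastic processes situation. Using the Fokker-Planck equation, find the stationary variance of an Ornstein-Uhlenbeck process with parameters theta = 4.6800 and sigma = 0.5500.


Stationary variance = sigma^2 / (2*theta)
= 0.5500^2 / (2*4.6800)
= 0.3025 / 9.3600
= 0.0323

0.0323


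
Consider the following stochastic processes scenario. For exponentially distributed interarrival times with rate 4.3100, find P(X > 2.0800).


P(X > t) = exp(-lambda * t)
= exp(-4.3100 * 2.0800)
= exp(-8.9648) = 1.2783e-04

1.2783e-04


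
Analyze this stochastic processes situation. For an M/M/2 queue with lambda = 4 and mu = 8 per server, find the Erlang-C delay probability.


a = lambda/mu = 0.5000
rho = a/c = 0.2500
Erlang-C formula applied:
C(c,a) = 0.1000

0.1000


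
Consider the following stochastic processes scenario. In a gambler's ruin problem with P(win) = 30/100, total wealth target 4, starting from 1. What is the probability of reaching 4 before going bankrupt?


Gambler's ruin formula:
r = q/p = 0.7000/0.3000 = 2.3333
P(win) = (1 - r^i)/(1 - r^N)
= (1 - 2.3333^1)/(1 - 2.3333^4)
= 0.0466

0.0466


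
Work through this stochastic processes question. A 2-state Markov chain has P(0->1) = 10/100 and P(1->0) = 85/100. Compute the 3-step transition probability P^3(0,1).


Computing P^3 by matrix multiplication.
P = [[0.9000, 0.1000], [0.8500, 0.1500]]
After raising P to the power 3:
P^3(0,1) = 0.1053

0.1053


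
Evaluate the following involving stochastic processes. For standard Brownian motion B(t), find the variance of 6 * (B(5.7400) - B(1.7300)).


Var(alpha*(B(t)-B(s))) = alpha^2 * (t-s)
= 6^2 * (5.7400 - 1.7300)
= 36 * 4.0100
= 144.3600

144.3600


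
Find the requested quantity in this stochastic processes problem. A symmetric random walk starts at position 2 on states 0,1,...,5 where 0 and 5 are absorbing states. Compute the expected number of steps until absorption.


For symmetric RW on 0,...,N with absorbing barriers, E(i) = i*(N-i)
E(2) = 2 * 3 = 6

6


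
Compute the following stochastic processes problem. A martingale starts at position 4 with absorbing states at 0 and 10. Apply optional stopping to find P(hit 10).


By optional stopping theorem: E(M at tau) = M(0) = 4
P(hit 10)*10 + P(hit 0)*0 = 4
P(hit 10) = (4 - 0)/(10 - 0) = 2/5 = 0.4000

0.4000


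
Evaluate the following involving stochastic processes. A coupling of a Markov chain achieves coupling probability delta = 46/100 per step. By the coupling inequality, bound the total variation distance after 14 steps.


TV distance bound <= (1-delta)^n
= (1 - 0.4600)^14
= 0.5400^14
= 1.7927e-04

1.7927e-04


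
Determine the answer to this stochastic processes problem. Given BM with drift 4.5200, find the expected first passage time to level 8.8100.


Expected first passage time = a/mu
= 8.8100/4.5200
= 1.9491

1.9491


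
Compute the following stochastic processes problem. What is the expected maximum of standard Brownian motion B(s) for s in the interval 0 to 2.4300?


E(max B(s)) = sqrt(2t/pi)
= sqrt(2*2.4300/pi)
= sqrt(1.5470)
= 1.2438

1.2438


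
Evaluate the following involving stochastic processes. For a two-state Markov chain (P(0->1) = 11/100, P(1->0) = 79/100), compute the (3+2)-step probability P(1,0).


P^5 = P^3 * P^2
Computing via matrix multiplication of the transition matrix.
Entry (1,0) of P^5 = 0.8778

0.8778
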